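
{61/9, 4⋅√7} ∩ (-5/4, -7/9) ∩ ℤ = ∅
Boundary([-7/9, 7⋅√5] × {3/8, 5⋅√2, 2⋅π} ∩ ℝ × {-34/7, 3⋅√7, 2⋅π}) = [-7/9, 7⋅√5] × {2⋅π}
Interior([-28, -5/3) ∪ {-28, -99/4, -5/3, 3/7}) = (-28, -5/3)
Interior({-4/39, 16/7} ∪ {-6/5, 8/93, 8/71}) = ∅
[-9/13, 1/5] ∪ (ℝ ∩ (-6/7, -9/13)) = (-6/7, 1/5]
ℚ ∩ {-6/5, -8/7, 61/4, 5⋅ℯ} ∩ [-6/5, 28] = {-6/5, -8/7, 61/4}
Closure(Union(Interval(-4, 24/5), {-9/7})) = Interval(-4, 24/5)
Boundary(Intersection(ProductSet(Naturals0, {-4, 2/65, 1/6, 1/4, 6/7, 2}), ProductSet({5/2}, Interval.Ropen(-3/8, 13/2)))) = EmptySet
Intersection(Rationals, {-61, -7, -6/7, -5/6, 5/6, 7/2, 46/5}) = {-61, -7, -6/7, -5/6, 5/6, 7/2, 46/5}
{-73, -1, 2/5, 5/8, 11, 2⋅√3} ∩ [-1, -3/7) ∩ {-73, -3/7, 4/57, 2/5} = ∅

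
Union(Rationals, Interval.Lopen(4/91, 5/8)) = Union(Interval(4/91, 5/8), Rationals)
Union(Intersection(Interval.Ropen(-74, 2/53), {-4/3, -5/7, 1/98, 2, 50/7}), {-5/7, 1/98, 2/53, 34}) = {-4/3, -5/7, 1/98, 2/53, 34}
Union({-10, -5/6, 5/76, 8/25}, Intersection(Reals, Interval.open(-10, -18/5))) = Union({-5/6, 5/76, 8/25}, Interval.Ropen(-10, -18/5))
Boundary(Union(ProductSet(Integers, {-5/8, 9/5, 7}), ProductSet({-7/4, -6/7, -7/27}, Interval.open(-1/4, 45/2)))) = Union(ProductSet({-7/4, -6/7, -7/27}, Interval(-1/4, 45/2)), ProductSet(Integers, {-5/8, 9/5, 7}))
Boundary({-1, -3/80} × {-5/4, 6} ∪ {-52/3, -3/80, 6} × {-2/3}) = ({-1, -3/80} × {-5/4, 6}) ∪ ({-52/3, -3/80, 6} × {-2/3})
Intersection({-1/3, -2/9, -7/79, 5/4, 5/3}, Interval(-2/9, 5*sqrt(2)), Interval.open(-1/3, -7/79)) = {-2/9}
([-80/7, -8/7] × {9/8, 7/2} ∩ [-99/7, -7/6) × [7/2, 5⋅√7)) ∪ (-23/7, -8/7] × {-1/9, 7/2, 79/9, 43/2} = ([-80/7, -7/6) × {7/2}) ∪ ((-23/7, -8/7] × {-1/9, 7/2, 79/9, 43/2})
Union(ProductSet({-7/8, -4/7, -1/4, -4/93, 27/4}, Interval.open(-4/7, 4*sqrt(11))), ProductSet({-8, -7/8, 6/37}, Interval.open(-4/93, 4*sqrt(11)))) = Union(ProductSet({-8, -7/8, 6/37}, Interval.open(-4/93, 4*sqrt(11))), ProductSet({-7/8, -4/7, -1/4, -4/93, 27/4}, Interval.open(-4/7, 4*sqrt(11))))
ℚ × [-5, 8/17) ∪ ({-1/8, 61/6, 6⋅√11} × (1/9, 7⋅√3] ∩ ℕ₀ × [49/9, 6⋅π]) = ℚ × [-5, 8/17)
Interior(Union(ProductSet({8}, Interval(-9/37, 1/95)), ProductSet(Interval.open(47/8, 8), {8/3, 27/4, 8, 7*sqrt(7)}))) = EmptySet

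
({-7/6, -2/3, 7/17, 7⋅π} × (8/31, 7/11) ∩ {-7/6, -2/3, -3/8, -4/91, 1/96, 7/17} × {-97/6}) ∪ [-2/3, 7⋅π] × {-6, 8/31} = [-2/3, 7⋅π] × {-6, 8/31}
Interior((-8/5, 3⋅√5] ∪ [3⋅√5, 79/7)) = (-8/5, 79/7)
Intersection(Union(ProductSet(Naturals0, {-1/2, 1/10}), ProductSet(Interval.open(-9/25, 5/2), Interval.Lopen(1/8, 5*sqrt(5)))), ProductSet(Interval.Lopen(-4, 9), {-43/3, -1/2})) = ProductSet(Range(0, 10, 1), {-1/2})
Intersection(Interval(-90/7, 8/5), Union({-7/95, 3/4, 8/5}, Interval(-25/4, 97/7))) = Interval(-25/4, 8/5)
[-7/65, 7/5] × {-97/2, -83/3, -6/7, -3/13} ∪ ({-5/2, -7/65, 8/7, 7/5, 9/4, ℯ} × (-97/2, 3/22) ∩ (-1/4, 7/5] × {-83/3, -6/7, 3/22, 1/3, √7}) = [-7/65, 7/5] × {-97/2, -83/3, -6/7, -3/13}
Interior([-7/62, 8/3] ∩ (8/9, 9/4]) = (8/9, 9/4)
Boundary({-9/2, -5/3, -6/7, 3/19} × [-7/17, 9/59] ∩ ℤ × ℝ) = ∅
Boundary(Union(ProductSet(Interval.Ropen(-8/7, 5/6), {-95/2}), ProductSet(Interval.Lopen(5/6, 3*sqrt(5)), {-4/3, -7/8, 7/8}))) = Union(ProductSet(Interval(-8/7, 5/6), {-95/2}), ProductSet(Interval(5/6, 3*sqrt(5)), {-4/3, -7/8, 7/8}))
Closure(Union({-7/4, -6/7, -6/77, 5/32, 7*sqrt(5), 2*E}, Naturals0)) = Union({-7/4, -6/7, -6/77, 5/32, 7*sqrt(5), 2*E}, Naturals0)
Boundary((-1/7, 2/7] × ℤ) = [-1/7, 2/7] × ℤ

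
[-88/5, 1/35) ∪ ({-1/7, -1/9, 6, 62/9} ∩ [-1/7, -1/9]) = [-88/5, 1/35)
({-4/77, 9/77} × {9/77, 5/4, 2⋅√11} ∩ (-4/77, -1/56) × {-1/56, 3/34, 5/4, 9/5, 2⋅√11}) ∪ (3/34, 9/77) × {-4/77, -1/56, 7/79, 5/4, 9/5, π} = (3/34, 9/77) × {-4/77, -1/56, 7/79, 5/4, 9/5, π}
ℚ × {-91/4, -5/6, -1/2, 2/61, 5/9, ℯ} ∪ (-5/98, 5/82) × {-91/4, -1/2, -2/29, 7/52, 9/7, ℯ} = (ℚ × {-91/4, -5/6, -1/2, 2/61, 5/9, ℯ}) ∪ ((-5/98, 5/82) × {-91/4, -1/2, -2/29, 7/52, 9/7, ℯ})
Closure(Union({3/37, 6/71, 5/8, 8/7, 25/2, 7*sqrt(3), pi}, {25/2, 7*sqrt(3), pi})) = {3/37, 6/71, 5/8, 8/7, 25/2, 7*sqrt(3), pi}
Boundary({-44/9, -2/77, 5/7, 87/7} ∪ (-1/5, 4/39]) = {-44/9, -1/5, 4/39, 5/7, 87/7}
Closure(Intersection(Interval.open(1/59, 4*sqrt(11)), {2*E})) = {2*E}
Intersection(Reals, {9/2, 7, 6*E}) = {9/2, 7, 6*E}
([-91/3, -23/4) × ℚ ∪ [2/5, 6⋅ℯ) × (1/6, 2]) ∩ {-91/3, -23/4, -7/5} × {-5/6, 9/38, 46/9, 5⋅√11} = {-91/3} × {-5/6, 9/38, 46/9}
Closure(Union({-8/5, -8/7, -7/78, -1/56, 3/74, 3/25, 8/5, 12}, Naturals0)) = Union({-8/5, -8/7, -7/78, -1/56, 3/74, 3/25, 8/5}, Naturals0)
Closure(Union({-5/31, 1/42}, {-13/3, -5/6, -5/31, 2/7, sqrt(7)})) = {-13/3, -5/6, -5/31, 1/42, 2/7, sqrt(7)}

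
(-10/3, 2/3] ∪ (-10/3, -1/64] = (-10/3, 2/3]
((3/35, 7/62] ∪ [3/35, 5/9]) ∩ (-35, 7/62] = [3/35, 7/62]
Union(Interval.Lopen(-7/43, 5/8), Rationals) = Union(Interval(-7/43, 5/8), Rationals)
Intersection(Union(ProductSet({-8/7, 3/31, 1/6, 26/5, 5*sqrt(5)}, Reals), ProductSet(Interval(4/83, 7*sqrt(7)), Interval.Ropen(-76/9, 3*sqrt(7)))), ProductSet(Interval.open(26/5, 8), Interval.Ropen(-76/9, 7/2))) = ProductSet(Interval.open(26/5, 8), Interval.Ropen(-76/9, 7/2))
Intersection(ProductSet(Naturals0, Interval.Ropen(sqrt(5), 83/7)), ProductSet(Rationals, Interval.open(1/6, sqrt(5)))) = EmptySet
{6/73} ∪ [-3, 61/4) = [-3, 61/4)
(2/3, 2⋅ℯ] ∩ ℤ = {1, 2, …, 5}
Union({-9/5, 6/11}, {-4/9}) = {-9/5, -4/9, 6/11}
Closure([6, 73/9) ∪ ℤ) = ℤ ∪ [6, 73/9]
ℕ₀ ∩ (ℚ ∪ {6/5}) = ℕ₀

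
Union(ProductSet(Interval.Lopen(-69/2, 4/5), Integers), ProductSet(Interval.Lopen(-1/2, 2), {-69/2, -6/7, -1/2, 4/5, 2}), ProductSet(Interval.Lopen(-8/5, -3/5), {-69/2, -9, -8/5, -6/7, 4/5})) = Union(ProductSet(Interval.Lopen(-69/2, 4/5), Integers), ProductSet(Interval.Lopen(-8/5, -3/5), {-69/2, -9, -8/5, -6/7, 4/5}), ProductSet(Interval.Lopen(-1/2, 2), {-69/2, -6/7, -1/2, 4/5, 2}))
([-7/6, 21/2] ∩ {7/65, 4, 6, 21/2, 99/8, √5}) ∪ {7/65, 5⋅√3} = {7/65, 4, 6, 21/2, 5⋅√3, √5}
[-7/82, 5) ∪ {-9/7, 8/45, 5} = {-9/7} ∪ [-7/82, 5]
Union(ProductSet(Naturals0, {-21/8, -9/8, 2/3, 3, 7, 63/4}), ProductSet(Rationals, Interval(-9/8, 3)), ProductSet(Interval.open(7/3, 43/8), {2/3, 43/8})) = Union(ProductSet(Interval.open(7/3, 43/8), {2/3, 43/8}), ProductSet(Naturals0, {-21/8, -9/8, 2/3, 3, 7, 63/4}), ProductSet(Rationals, Interval(-9/8, 3)))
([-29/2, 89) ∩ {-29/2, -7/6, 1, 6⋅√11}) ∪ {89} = {-29/2, -7/6, 1, 89, 6⋅√11}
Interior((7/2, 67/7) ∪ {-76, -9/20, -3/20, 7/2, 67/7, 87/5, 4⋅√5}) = (7/2, 67/7)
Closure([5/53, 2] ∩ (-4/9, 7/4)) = [5/53, 7/4]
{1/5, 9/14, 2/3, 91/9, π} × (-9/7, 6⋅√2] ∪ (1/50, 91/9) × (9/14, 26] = ((1/50, 91/9) × (9/14, 26]) ∪ ({1/5, 9/14, 2/3, 91/9, π} × (-9/7, 6⋅√2])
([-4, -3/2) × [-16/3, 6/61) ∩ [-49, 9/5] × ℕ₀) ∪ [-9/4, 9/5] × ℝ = ([-9/4, 9/5] × ℝ) ∪ ([-4, -3/2) × {0})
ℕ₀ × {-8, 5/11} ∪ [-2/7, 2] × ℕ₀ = (ℕ₀ × {-8, 5/11}) ∪ ([-2/7, 2] × ℕ₀)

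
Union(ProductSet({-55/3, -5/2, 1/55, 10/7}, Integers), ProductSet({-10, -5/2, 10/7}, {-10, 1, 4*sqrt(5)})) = Union(ProductSet({-10, -5/2, 10/7}, {-10, 1, 4*sqrt(5)}), ProductSet({-55/3, -5/2, 1/55, 10/7}, Integers))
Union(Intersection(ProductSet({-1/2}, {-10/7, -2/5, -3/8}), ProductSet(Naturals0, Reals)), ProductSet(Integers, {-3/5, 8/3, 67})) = ProductSet(Integers, {-3/5, 8/3, 67})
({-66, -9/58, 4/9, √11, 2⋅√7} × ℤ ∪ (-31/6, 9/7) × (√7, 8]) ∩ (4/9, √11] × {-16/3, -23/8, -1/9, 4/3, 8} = ((4/9, 9/7) ∪ {√11}) × {8}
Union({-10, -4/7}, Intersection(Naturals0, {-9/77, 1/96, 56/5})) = {-10, -4/7}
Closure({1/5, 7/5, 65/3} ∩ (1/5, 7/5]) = {7/5}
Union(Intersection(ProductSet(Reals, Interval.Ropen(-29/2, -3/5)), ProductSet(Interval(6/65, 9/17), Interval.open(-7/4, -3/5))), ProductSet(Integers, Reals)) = Union(ProductSet(Integers, Reals), ProductSet(Interval(6/65, 9/17), Interval.open(-7/4, -3/5)))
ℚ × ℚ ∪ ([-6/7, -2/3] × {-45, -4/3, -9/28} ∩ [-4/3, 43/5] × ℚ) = (ℚ × ℚ) ∪ ([-6/7, -2/3] × {-45, -4/3, -9/28})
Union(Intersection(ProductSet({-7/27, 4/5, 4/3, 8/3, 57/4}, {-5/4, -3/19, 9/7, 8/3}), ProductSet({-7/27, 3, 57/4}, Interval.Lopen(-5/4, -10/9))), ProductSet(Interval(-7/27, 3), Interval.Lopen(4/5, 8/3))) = ProductSet(Interval(-7/27, 3), Interval.Lopen(4/5, 8/3))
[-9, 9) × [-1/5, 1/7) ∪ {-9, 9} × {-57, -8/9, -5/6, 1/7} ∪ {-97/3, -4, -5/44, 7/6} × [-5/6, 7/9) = ({-9, 9} × {-57, -8/9, -5/6, 1/7}) ∪ ({-97/3, -4, -5/44, 7/6} × [-5/6, 7/9)) ∪ ([-9, 9) × [-1/5, 1/7))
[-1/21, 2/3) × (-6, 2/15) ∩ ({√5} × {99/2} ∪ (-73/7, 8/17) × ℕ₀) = [-1/21, 8/17) × {0}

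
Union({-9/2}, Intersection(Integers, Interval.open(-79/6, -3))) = Union({-9/2}, Range(-13, -3, 1))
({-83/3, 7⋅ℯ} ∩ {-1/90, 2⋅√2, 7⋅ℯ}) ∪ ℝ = ℝ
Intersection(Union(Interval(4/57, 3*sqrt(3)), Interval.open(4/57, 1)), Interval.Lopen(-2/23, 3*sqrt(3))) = Interval(4/57, 3*sqrt(3))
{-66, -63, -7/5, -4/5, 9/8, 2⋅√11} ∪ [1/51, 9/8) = {-66, -63, -7/5, -4/5, 2⋅√11} ∪ [1/51, 9/8]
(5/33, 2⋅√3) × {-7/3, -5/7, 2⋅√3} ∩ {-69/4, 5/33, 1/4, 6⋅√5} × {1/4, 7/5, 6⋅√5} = ∅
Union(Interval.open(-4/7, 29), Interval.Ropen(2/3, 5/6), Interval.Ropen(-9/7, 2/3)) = Interval.Ropen(-9/7, 29)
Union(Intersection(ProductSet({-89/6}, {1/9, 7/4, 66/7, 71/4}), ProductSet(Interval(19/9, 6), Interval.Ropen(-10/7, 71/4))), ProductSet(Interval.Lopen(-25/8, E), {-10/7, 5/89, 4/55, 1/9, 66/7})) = ProductSet(Interval.Lopen(-25/8, E), {-10/7, 5/89, 4/55, 1/9, 66/7})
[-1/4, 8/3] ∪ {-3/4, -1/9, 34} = {-3/4, 34} ∪ [-1/4, 8/3]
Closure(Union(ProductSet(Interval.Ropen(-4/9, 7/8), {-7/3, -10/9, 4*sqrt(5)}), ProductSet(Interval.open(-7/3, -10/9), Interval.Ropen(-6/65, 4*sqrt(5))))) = Union(ProductSet({-7/3, -10/9}, Interval(-6/65, 4*sqrt(5))), ProductSet(Interval(-7/3, -10/9), {-6/65, 4*sqrt(5)}), ProductSet(Interval.open(-7/3, -10/9), Interval.Ropen(-6/65, 4*sqrt(5))), ProductSet(Interval(-4/9, 7/8), {-7/3, -10/9, 4*sqrt(5)}))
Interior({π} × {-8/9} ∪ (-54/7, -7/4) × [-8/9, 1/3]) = (-54/7, -7/4) × (-8/9, 1/3)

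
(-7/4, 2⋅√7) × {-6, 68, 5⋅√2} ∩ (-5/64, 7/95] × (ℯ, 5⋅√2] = (-5/64, 7/95] × {5⋅√2}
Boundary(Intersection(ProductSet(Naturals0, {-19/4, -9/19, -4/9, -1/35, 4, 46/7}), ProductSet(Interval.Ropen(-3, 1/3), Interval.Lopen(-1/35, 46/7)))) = ProductSet(Range(0, 1, 1), {4, 46/7})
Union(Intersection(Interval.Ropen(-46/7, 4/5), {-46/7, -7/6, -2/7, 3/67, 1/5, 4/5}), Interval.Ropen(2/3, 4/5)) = Union({-46/7, -7/6, -2/7, 3/67, 1/5}, Interval.Ropen(2/3, 4/5))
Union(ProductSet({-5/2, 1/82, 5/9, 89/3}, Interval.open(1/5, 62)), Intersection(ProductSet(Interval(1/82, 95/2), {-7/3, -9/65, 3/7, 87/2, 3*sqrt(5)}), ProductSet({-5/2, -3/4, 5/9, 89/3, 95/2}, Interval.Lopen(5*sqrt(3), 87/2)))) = Union(ProductSet({5/9, 89/3, 95/2}, {87/2}), ProductSet({-5/2, 1/82, 5/9, 89/3}, Interval.open(1/5, 62)))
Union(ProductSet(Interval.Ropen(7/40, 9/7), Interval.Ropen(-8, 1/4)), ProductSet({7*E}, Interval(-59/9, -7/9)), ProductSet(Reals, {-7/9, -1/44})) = Union(ProductSet({7*E}, Interval(-59/9, -7/9)), ProductSet(Interval.Ropen(7/40, 9/7), Interval.Ropen(-8, 1/4)), ProductSet(Reals, {-7/9, -1/44}))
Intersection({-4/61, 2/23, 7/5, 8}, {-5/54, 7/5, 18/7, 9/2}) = {7/5}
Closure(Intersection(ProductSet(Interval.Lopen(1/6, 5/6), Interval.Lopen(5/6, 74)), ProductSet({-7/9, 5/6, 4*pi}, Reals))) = ProductSet({5/6}, Interval(5/6, 74))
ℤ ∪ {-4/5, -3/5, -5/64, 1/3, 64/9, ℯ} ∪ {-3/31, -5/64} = ℤ ∪ {-4/5, -3/5, -3/31, -5/64, 1/3, 64/9, ℯ}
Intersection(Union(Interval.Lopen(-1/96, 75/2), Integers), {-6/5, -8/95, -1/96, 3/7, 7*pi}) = {3/7, 7*pi}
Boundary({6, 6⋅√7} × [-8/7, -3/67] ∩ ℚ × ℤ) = {6} × {-1}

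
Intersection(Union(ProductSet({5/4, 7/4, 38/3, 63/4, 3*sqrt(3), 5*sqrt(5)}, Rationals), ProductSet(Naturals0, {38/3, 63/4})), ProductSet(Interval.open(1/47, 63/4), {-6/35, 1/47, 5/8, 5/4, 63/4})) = Union(ProductSet({5/4, 7/4, 38/3, 3*sqrt(3), 5*sqrt(5)}, {-6/35, 1/47, 5/8, 5/4, 63/4}), ProductSet(Range(1, 16, 1), {63/4}))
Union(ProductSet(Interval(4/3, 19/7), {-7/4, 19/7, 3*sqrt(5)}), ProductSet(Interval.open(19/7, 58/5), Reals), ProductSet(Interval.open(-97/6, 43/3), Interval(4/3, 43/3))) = Union(ProductSet(Interval.open(-97/6, 43/3), Interval(4/3, 43/3)), ProductSet(Interval(4/3, 19/7), {-7/4, 19/7, 3*sqrt(5)}), ProductSet(Interval.open(19/7, 58/5), Reals))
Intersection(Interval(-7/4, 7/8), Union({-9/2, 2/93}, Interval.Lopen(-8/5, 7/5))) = Interval.Lopen(-8/5, 7/8)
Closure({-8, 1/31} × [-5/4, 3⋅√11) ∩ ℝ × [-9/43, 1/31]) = {-8, 1/31} × [-9/43, 1/31]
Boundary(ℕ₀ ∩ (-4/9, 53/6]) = {0, 1, …, 8}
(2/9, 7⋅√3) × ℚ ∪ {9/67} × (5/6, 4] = ({9/67} × (5/6, 4]) ∪ ((2/9, 7⋅√3) × ℚ)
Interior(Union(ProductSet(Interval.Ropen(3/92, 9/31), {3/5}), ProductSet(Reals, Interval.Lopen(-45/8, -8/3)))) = ProductSet(Reals, Interval.open(-45/8, -8/3))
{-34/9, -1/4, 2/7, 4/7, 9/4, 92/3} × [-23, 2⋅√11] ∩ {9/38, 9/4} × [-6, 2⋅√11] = {9/4} × [-6, 2⋅√11]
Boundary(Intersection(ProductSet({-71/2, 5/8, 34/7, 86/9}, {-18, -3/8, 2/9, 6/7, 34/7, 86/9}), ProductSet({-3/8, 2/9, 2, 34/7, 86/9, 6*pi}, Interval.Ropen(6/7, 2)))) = ProductSet({34/7, 86/9}, {6/7})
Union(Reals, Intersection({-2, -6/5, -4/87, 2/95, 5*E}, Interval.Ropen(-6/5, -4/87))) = Reals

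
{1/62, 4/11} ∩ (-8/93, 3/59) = {1/62}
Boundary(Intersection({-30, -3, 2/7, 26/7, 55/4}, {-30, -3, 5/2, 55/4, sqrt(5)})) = {-30, -3, 55/4}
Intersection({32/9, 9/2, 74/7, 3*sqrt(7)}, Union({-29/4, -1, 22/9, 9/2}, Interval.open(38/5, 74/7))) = {9/2, 3*sqrt(7)}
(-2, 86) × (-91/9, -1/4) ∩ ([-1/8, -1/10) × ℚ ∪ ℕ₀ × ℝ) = ({0, 1, …, 85} × (-91/9, -1/4)) ∪ ([-1/8, -1/10) × (ℚ ∩ (-91/9, -1/4)))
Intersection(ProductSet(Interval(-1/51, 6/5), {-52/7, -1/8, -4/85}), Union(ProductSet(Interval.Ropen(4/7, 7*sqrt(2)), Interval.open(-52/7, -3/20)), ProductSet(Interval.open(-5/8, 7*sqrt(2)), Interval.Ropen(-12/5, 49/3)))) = ProductSet(Interval(-1/51, 6/5), {-1/8, -4/85})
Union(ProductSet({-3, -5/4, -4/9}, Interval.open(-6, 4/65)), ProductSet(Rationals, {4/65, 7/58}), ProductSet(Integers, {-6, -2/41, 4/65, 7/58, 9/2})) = Union(ProductSet({-3, -5/4, -4/9}, Interval.open(-6, 4/65)), ProductSet(Integers, {-6, -2/41, 4/65, 7/58, 9/2}), ProductSet(Rationals, {4/65, 7/58}))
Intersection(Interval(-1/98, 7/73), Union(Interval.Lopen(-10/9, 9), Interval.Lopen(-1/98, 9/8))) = Interval(-1/98, 7/73)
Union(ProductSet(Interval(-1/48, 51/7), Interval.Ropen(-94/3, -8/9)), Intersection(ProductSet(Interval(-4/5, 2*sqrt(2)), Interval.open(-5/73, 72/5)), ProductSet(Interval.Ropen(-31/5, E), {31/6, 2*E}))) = Union(ProductSet(Interval.Ropen(-4/5, E), {31/6, 2*E}), ProductSet(Interval(-1/48, 51/7), Interval.Ropen(-94/3, -8/9)))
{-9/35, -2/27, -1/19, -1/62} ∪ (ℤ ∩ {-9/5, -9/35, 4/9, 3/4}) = {-9/35, -2/27, -1/19, -1/62}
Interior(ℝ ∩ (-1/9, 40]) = (-1/9, 40)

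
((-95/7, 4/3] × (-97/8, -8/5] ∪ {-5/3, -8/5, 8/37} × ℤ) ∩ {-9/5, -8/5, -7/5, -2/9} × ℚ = ({-8/5} × ℤ) ∪ ({-9/5, -8/5, -7/5, -2/9} × (ℚ ∩ (-97/8, -8/5]))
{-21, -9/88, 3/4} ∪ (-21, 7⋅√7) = [-21, 7⋅√7)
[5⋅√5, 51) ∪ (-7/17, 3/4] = (-7/17, 3/4] ∪ [5⋅√5, 51)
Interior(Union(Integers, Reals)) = Reals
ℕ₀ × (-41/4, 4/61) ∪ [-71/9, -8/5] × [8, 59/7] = (ℕ₀ × (-41/4, 4/61)) ∪ ([-71/9, -8/5] × [8, 59/7])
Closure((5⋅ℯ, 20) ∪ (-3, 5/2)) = [-3, 5/2] ∪ [5⋅ℯ, 20]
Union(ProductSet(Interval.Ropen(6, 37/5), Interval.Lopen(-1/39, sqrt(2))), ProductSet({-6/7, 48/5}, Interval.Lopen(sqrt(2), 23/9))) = Union(ProductSet({-6/7, 48/5}, Interval.Lopen(sqrt(2), 23/9)), ProductSet(Interval.Ropen(6, 37/5), Interval.Lopen(-1/39, sqrt(2))))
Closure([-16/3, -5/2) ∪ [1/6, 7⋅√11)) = [-16/3, -5/2] ∪ [1/6, 7⋅√11]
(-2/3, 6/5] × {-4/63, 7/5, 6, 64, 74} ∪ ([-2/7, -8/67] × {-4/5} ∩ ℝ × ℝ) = ([-2/7, -8/67] × {-4/5}) ∪ ((-2/3, 6/5] × {-4/63, 7/5, 6, 64, 74})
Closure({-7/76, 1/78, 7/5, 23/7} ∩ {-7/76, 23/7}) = {-7/76, 23/7}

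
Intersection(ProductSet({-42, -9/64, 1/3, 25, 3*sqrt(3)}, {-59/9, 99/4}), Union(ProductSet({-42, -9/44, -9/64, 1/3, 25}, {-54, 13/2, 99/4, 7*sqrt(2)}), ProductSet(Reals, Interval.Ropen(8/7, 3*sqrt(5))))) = ProductSet({-42, -9/64, 1/3, 25}, {99/4})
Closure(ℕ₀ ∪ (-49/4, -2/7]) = [-49/4, -2/7] ∪ ℕ₀ ∪ (ℕ₀ \ (-49/4, -2/7))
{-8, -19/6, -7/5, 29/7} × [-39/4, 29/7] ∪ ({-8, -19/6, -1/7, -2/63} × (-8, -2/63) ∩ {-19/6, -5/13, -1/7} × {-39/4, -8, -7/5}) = ({-19/6, -1/7} × {-7/5}) ∪ ({-8, -19/6, -7/5, 29/7} × [-39/4, 29/7])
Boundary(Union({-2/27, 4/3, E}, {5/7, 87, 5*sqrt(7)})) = {-2/27, 5/7, 4/3, 87, 5*sqrt(7), E}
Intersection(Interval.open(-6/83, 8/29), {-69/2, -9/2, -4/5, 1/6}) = {1/6}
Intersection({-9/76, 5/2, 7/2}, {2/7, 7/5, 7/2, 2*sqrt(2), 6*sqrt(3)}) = {7/2}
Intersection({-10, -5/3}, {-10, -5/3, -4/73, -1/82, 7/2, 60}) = {-10, -5/3}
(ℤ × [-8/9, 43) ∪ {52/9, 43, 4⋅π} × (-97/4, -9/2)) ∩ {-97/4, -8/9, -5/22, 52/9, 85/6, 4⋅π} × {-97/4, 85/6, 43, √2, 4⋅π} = ∅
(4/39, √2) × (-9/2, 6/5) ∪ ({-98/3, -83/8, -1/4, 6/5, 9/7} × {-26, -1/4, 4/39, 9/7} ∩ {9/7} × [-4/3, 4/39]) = (4/39, √2) × (-9/2, 6/5)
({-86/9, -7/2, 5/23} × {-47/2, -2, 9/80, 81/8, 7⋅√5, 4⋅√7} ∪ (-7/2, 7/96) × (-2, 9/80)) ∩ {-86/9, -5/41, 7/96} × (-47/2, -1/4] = ({-86/9} × {-2}) ∪ ({-5/41} × (-2, -1/4])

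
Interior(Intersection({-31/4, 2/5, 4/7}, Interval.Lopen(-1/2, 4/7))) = EmptySet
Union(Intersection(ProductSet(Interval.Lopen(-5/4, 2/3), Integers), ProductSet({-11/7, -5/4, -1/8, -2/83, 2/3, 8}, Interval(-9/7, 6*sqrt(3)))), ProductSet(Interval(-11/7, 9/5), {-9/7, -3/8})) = Union(ProductSet({-1/8, -2/83, 2/3}, Range(-1, 11, 1)), ProductSet(Interval(-11/7, 9/5), {-9/7, -3/8}))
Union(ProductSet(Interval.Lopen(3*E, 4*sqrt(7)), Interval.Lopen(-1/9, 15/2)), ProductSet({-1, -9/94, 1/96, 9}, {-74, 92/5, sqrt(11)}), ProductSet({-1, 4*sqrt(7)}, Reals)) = Union(ProductSet({-1, 4*sqrt(7)}, Reals), ProductSet({-1, -9/94, 1/96, 9}, {-74, 92/5, sqrt(11)}), ProductSet(Interval.Lopen(3*E, 4*sqrt(7)), Interval.Lopen(-1/9, 15/2)))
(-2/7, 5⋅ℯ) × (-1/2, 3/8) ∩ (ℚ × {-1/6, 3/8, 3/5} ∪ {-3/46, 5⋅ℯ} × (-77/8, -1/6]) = ({-3/46} × (-1/2, -1/6]) ∪ ((ℚ ∩ (-2/7, 5⋅ℯ)) × {-1/6})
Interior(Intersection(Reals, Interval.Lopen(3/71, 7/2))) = Interval.open(3/71, 7/2)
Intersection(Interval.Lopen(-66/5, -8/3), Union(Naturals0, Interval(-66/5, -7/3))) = Interval.Lopen(-66/5, -8/3)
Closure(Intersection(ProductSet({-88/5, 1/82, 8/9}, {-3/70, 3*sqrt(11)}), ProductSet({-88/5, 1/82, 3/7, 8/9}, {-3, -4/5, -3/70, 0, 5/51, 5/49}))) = ProductSet({-88/5, 1/82, 8/9}, {-3/70})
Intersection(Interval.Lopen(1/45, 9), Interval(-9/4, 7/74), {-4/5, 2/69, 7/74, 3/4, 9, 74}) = {2/69, 7/74}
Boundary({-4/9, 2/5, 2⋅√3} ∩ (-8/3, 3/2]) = {-4/9, 2/5}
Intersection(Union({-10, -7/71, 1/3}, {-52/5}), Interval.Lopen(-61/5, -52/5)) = {-52/5}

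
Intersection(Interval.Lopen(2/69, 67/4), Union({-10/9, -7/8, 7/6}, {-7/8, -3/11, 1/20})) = {1/20, 7/6}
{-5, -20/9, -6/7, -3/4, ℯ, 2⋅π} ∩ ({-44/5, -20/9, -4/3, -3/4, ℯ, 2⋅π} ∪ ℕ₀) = {-20/9, -3/4, ℯ, 2⋅π}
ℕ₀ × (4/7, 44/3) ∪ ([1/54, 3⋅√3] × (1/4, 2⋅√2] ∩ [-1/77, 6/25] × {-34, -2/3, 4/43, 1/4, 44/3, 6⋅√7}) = ℕ₀ × (4/7, 44/3)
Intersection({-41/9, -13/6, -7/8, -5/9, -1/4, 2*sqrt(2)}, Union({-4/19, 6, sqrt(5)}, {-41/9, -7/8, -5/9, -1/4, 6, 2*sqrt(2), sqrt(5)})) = {-41/9, -7/8, -5/9, -1/4, 2*sqrt(2)}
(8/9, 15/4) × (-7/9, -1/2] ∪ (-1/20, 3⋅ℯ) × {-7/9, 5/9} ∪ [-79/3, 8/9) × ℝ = ([-79/3, 8/9) × ℝ) ∪ ((-1/20, 3⋅ℯ) × {-7/9, 5/9}) ∪ ((8/9, 15/4) × (-7/9, -1/2])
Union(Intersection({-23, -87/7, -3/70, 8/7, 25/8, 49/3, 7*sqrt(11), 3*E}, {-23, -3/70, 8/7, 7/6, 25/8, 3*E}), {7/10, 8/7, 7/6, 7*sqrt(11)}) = {-23, -3/70, 7/10, 8/7, 7/6, 25/8, 7*sqrt(11), 3*E}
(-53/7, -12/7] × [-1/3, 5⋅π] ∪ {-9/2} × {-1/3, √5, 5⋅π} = (-53/7, -12/7] × [-1/3, 5⋅π]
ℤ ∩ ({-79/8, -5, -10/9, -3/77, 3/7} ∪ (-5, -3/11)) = {-5, -4, …, -1}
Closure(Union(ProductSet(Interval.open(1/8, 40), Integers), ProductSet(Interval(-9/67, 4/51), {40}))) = Union(ProductSet(Interval(-9/67, 4/51), {40}), ProductSet(Interval(1/8, 40), Integers))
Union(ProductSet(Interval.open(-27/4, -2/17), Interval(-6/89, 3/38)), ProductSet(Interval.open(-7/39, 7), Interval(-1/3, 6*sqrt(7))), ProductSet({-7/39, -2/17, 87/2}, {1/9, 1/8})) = Union(ProductSet({-7/39, -2/17, 87/2}, {1/9, 1/8}), ProductSet(Interval.open(-27/4, -2/17), Interval(-6/89, 3/38)), ProductSet(Interval.open(-7/39, 7), Interval(-1/3, 6*sqrt(7))))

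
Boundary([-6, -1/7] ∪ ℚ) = (-∞, -6] ∪ [-1/7, ∞)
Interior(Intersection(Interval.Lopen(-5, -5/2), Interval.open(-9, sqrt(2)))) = Interval.open(-5, -5/2)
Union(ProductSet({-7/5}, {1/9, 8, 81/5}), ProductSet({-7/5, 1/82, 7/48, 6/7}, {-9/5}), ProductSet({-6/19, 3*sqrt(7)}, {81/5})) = Union(ProductSet({-7/5}, {1/9, 8, 81/5}), ProductSet({-6/19, 3*sqrt(7)}, {81/5}), ProductSet({-7/5, 1/82, 7/48, 6/7}, {-9/5}))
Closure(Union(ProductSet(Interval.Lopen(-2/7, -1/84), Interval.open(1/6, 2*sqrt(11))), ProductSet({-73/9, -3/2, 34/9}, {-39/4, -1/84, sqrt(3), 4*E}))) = Union(ProductSet({-2/7, -1/84}, Interval(1/6, 2*sqrt(11))), ProductSet({-73/9, -3/2, 34/9}, {-39/4, -1/84, sqrt(3), 4*E}), ProductSet(Interval(-2/7, -1/84), {1/6, 2*sqrt(11)}), ProductSet(Interval.Lopen(-2/7, -1/84), Interval.open(1/6, 2*sqrt(11))))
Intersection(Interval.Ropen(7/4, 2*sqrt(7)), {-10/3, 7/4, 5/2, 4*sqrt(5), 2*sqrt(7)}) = {7/4, 5/2}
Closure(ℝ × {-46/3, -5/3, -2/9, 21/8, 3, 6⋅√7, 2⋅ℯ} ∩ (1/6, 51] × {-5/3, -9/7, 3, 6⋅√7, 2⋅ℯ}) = [1/6, 51] × {-5/3, 3, 6⋅√7, 2⋅ℯ}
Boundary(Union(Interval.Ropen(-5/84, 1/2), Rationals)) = Union(Interval(-oo, -5/84), Interval(1/2, oo))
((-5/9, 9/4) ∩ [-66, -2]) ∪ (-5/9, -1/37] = (-5/9, -1/37]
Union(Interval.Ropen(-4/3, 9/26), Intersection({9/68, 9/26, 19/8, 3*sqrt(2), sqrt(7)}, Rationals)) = Union({19/8}, Interval(-4/3, 9/26))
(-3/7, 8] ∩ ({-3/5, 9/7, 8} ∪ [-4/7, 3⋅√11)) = (-3/7, 8]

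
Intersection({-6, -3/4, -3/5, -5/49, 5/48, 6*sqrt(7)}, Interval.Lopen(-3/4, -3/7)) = {-3/5}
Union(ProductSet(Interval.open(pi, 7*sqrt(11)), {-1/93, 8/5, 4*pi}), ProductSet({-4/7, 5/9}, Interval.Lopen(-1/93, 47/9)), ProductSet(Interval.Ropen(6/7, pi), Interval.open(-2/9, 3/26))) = Union(ProductSet({-4/7, 5/9}, Interval.Lopen(-1/93, 47/9)), ProductSet(Interval.Ropen(6/7, pi), Interval.open(-2/9, 3/26)), ProductSet(Interval.open(pi, 7*sqrt(11)), {-1/93, 8/5, 4*pi}))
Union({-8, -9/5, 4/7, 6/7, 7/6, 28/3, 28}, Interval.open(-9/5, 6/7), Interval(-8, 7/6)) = Union({28/3, 28}, Interval(-8, 7/6))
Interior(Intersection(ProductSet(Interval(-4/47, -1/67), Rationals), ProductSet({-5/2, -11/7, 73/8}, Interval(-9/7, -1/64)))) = EmptySet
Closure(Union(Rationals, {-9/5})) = Reals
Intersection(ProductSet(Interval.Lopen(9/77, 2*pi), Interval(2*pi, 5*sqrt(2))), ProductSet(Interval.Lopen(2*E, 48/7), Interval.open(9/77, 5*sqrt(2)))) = ProductSet(Interval.Lopen(2*E, 2*pi), Interval.Ropen(2*pi, 5*sqrt(2)))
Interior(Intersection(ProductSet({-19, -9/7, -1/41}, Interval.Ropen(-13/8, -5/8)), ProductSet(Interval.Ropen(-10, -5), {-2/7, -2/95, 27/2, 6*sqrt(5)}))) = EmptySet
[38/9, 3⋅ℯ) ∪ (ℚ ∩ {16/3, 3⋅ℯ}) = [38/9, 3⋅ℯ)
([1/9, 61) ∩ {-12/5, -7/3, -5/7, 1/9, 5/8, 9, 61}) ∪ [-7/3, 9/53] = [-7/3, 9/53] ∪ {5/8, 9}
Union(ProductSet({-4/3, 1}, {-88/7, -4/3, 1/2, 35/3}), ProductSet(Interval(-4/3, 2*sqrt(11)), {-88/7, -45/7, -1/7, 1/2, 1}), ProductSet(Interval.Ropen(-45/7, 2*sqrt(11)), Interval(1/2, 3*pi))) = Union(ProductSet({-4/3, 1}, {-88/7, -4/3, 1/2, 35/3}), ProductSet(Interval.Ropen(-45/7, 2*sqrt(11)), Interval(1/2, 3*pi)), ProductSet(Interval(-4/3, 2*sqrt(11)), {-88/7, -45/7, -1/7, 1/2, 1}))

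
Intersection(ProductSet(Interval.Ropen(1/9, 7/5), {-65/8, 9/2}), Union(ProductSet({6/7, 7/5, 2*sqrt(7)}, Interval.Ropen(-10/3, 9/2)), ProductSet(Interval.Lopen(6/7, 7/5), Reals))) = ProductSet(Interval.open(6/7, 7/5), {-65/8, 9/2})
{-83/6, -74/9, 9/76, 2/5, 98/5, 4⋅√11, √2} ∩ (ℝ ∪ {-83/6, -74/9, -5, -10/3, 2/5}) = {-83/6, -74/9, 9/76, 2/5, 98/5, 4⋅√11, √2}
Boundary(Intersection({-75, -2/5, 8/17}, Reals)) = {-75, -2/5, 8/17}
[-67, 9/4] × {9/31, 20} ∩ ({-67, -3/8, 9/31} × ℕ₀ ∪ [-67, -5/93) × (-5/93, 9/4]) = ({-67, -3/8, 9/31} × {20}) ∪ ([-67, -5/93) × {9/31})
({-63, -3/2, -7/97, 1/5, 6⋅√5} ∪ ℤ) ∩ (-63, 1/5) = {-62, -61, …, 0} ∪ {-3/2, -7/97}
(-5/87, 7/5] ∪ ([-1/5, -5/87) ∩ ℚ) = (-5/87, 7/5] ∪ (ℚ ∩ [-1/5, -5/87))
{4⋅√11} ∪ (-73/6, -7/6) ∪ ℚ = ℚ ∪ [-73/6, -7/6] ∪ {4⋅√11}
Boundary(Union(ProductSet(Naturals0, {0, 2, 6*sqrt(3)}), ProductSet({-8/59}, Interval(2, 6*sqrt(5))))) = Union(ProductSet({-8/59}, Interval(2, 6*sqrt(5))), ProductSet(Naturals0, {0, 2, 6*sqrt(3)}))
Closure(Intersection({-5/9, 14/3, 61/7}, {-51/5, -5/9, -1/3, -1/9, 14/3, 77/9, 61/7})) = {-5/9, 14/3, 61/7}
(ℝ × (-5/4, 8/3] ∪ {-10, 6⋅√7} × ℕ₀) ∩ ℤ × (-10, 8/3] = ℤ × (-5/4, 8/3]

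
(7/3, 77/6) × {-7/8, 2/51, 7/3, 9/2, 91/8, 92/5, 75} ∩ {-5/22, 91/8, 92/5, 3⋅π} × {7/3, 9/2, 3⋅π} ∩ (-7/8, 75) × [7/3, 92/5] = {91/8, 3⋅π} × {7/3, 9/2}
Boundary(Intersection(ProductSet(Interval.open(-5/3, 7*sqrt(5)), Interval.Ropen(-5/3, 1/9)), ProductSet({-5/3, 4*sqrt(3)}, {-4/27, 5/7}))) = ProductSet({4*sqrt(3)}, {-4/27})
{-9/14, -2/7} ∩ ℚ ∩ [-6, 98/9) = {-9/14, -2/7}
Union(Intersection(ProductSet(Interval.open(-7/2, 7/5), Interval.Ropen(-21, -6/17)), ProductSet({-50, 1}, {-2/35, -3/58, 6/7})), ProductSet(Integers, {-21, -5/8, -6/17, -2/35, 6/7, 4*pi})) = ProductSet(Integers, {-21, -5/8, -6/17, -2/35, 6/7, 4*pi})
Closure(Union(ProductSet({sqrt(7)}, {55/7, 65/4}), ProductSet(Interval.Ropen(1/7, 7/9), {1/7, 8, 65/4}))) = Union(ProductSet({sqrt(7)}, {55/7, 65/4}), ProductSet(Interval(1/7, 7/9), {1/7, 8, 65/4}))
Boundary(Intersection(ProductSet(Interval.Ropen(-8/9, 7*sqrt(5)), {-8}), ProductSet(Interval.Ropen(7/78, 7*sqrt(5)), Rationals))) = ProductSet(Interval(7/78, 7*sqrt(5)), {-8})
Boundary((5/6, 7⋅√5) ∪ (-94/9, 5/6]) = {-94/9, 7⋅√5}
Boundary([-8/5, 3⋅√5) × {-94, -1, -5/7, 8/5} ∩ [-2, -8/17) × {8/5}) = [-8/5, -8/17] × {8/5}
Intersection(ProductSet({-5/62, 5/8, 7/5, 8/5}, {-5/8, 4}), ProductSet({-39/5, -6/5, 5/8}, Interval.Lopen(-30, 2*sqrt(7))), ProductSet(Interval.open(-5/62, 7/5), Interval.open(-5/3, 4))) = ProductSet({5/8}, {-5/8})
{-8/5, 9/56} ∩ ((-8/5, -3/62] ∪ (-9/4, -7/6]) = {-8/5}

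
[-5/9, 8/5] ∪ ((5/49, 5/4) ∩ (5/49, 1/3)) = [-5/9, 8/5]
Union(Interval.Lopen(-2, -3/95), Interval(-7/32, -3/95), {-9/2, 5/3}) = Union({-9/2, 5/3}, Interval.Lopen(-2, -3/95))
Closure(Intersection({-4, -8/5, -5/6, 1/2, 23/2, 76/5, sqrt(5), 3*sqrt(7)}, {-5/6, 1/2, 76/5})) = {-5/6, 1/2, 76/5}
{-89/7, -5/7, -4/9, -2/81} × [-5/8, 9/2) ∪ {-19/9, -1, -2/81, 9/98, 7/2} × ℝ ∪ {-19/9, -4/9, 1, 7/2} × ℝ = ({-19/9, -1, -4/9, -2/81, 9/98, 1, 7/2} × ℝ) ∪ ({-89/7, -5/7, -4/9, -2/81} × [-5/8, 9/2))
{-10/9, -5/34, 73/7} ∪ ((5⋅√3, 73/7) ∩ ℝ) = {-10/9, -5/34} ∪ (5⋅√3, 73/7]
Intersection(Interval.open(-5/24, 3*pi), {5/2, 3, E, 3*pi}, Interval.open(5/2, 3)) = {E}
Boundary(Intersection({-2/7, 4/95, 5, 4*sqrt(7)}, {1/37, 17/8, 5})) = {5}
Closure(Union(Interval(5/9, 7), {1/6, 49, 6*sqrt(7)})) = Union({1/6, 49, 6*sqrt(7)}, Interval(5/9, 7))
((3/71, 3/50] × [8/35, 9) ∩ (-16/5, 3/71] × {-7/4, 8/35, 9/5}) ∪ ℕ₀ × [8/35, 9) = ℕ₀ × [8/35, 9)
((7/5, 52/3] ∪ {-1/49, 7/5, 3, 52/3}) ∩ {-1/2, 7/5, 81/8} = {7/5, 81/8}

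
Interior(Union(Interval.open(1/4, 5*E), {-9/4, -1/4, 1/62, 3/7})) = Interval.open(1/4, 5*E)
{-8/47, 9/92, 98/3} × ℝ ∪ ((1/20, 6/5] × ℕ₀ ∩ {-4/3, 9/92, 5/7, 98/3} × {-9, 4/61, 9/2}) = {-8/47, 9/92, 98/3} × ℝ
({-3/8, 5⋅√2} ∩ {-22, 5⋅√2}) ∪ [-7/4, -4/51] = [-7/4, -4/51] ∪ {5⋅√2}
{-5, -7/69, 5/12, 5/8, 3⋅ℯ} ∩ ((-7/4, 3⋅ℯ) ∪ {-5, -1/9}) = {-5, -7/69, 5/12, 5/8}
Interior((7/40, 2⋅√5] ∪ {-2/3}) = (7/40, 2⋅√5)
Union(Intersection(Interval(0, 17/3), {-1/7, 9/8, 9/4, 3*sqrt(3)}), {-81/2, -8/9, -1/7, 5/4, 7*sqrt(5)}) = {-81/2, -8/9, -1/7, 9/8, 5/4, 9/4, 3*sqrt(3), 7*sqrt(5)}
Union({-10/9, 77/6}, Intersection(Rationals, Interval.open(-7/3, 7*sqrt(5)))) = Intersection(Interval.open(-7/3, 7*sqrt(5)), Rationals)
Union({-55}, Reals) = Reals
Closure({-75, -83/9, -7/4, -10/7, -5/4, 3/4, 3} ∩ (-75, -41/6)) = {-83/9}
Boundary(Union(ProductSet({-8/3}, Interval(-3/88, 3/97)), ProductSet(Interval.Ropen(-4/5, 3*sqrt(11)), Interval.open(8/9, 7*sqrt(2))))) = Union(ProductSet({-8/3}, Interval(-3/88, 3/97)), ProductSet({-4/5, 3*sqrt(11)}, Interval(8/9, 7*sqrt(2))), ProductSet(Interval(-4/5, 3*sqrt(11)), {8/9, 7*sqrt(2)}))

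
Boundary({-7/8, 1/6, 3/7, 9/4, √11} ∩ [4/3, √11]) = {9/4, √11}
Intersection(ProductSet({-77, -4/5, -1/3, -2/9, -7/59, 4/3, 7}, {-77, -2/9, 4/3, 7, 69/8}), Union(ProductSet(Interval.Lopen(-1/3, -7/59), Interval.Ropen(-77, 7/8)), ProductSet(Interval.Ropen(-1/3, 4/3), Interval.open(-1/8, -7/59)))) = ProductSet({-2/9, -7/59}, {-77, -2/9})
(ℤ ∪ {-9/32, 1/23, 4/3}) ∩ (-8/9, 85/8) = {-9/32, 1/23, 4/3} ∪ {0, 1, …, 10}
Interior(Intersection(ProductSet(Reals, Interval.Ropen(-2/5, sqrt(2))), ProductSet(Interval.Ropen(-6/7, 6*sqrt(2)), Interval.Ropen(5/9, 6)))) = ProductSet(Interval.open(-6/7, 6*sqrt(2)), Interval.open(5/9, sqrt(2)))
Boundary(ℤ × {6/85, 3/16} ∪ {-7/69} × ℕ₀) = ({-7/69} × ℕ₀) ∪ (ℤ × {6/85, 3/16})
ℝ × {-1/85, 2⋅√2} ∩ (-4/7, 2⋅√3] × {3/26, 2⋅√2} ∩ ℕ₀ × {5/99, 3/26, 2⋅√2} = {0, 1, 2, 3} × {2⋅√2}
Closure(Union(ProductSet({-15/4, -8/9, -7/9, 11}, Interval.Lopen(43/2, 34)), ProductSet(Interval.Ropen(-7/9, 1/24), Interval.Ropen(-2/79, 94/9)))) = Union(ProductSet({-7/9, 1/24}, Interval(-2/79, 94/9)), ProductSet({-15/4, -8/9, -7/9, 11}, Interval(43/2, 34)), ProductSet(Interval(-7/9, 1/24), {-2/79, 94/9}), ProductSet(Interval.Ropen(-7/9, 1/24), Interval.Ropen(-2/79, 94/9)))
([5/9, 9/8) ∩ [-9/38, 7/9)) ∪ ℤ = ℤ ∪ [5/9, 7/9)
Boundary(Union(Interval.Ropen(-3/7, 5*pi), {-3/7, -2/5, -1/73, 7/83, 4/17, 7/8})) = {-3/7, 5*pi}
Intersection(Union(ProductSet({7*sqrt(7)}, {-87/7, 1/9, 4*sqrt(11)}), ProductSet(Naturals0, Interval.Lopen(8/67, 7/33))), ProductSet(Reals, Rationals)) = Union(ProductSet({7*sqrt(7)}, {-87/7, 1/9}), ProductSet(Naturals0, Intersection(Interval.Lopen(8/67, 7/33), Rationals)))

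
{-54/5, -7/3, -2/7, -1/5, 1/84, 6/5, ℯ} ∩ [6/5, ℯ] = {6/5, ℯ}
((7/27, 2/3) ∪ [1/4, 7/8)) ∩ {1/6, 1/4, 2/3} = {1/4, 2/3}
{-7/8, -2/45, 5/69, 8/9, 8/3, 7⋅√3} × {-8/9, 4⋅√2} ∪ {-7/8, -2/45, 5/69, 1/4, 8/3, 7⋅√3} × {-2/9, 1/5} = ({-7/8, -2/45, 5/69, 1/4, 8/3, 7⋅√3} × {-2/9, 1/5}) ∪ ({-7/8, -2/45, 5/69, 8/9, 8/3, 7⋅√3} × {-8/9, 4⋅√2})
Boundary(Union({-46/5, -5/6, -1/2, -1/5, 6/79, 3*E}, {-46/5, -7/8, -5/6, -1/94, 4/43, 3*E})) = {-46/5, -7/8, -5/6, -1/2, -1/5, -1/94, 6/79, 4/43, 3*E}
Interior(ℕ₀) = ∅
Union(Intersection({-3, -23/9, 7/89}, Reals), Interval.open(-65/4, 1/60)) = Union({7/89}, Interval.open(-65/4, 1/60))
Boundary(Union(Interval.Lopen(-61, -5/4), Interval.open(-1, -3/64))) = {-61, -5/4, -1, -3/64}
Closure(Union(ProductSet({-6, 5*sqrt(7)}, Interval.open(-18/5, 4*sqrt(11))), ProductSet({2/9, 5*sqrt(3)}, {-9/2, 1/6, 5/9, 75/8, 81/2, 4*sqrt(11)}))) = Union(ProductSet({-6, 5*sqrt(7)}, Interval(-18/5, 4*sqrt(11))), ProductSet({2/9, 5*sqrt(3)}, {-9/2, 1/6, 5/9, 75/8, 81/2, 4*sqrt(11)}))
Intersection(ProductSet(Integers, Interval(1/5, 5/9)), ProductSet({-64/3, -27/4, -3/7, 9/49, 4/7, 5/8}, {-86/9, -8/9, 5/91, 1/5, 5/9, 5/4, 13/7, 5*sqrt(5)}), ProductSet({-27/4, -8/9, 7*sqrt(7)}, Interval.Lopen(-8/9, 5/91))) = EmptySet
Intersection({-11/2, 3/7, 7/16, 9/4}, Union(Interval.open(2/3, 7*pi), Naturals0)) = {9/4}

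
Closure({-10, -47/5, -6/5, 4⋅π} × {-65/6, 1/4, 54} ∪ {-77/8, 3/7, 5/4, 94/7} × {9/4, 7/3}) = ({-77/8, 3/7, 5/4, 94/7} × {9/4, 7/3}) ∪ ({-10, -47/5, -6/5, 4⋅π} × {-65/6, 1/4, 54})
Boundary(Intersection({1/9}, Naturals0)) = EmptySet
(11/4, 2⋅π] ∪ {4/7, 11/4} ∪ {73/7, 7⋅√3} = {4/7, 73/7, 7⋅√3} ∪ [11/4, 2⋅π]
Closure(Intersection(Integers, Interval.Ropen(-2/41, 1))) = Range(0, 1, 1)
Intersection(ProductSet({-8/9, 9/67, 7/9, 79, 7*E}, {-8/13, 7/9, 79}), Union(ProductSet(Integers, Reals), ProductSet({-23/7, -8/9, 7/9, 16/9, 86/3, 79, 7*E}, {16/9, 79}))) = Union(ProductSet({79}, {-8/13, 7/9, 79}), ProductSet({-8/9, 7/9, 79, 7*E}, {79}))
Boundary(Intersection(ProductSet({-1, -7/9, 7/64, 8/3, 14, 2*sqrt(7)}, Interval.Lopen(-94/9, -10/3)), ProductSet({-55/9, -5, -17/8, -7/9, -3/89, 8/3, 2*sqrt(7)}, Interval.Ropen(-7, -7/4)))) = ProductSet({-7/9, 8/3, 2*sqrt(7)}, Interval(-7, -10/3))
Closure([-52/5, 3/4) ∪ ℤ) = ℤ ∪ [-52/5, 3/4]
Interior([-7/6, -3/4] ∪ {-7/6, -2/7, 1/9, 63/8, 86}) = (-7/6, -3/4)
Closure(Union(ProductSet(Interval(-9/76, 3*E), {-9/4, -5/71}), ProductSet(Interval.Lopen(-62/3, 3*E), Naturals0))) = Union(ProductSet(Interval(-62/3, 3*E), Naturals0), ProductSet(Interval(-9/76, 3*E), {-9/4, -5/71}))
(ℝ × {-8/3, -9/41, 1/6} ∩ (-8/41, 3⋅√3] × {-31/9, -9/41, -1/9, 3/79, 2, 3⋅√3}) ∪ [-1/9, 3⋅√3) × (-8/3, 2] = ((-8/41, 3⋅√3] × {-9/41}) ∪ ([-1/9, 3⋅√3) × (-8/3, 2])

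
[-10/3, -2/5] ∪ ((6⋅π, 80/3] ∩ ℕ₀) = [-10/3, -2/5] ∪ {19, 20, …, 26}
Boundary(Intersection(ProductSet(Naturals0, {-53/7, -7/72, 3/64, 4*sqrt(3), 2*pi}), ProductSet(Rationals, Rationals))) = ProductSet(Naturals0, {-53/7, -7/72, 3/64})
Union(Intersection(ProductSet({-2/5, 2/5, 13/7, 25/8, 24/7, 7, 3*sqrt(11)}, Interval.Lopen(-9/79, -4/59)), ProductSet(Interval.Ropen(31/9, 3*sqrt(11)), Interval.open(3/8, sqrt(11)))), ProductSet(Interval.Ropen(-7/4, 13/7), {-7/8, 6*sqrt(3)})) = ProductSet(Interval.Ropen(-7/4, 13/7), {-7/8, 6*sqrt(3)})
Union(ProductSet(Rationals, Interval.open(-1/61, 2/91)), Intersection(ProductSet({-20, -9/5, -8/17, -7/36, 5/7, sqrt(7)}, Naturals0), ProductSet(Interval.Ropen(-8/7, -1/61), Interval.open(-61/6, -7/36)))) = ProductSet(Rationals, Interval.open(-1/61, 2/91))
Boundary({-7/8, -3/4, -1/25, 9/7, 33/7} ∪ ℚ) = ℝ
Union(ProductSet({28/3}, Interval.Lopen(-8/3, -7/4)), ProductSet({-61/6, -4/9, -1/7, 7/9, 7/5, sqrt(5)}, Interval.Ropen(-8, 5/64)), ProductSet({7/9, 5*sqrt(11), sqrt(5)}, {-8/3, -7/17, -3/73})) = Union(ProductSet({28/3}, Interval.Lopen(-8/3, -7/4)), ProductSet({7/9, 5*sqrt(11), sqrt(5)}, {-8/3, -7/17, -3/73}), ProductSet({-61/6, -4/9, -1/7, 7/9, 7/5, sqrt(5)}, Interval.Ropen(-8, 5/64)))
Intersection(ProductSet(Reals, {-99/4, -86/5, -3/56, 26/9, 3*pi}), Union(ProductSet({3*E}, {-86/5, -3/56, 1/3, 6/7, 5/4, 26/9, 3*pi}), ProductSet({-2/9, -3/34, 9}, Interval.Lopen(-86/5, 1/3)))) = Union(ProductSet({3*E}, {-86/5, -3/56, 26/9, 3*pi}), ProductSet({-2/9, -3/34, 9}, {-3/56}))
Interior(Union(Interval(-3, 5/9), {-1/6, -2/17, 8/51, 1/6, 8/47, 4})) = Interval.open(-3, 5/9)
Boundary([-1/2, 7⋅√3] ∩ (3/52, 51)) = {3/52, 7⋅√3}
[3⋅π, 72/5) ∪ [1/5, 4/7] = [1/5, 4/7] ∪ [3⋅π, 72/5)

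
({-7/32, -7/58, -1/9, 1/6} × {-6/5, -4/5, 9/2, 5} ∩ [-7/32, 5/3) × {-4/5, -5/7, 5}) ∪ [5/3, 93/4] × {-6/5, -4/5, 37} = ({-7/32, -7/58, -1/9, 1/6} × {-4/5, 5}) ∪ ([5/3, 93/4] × {-6/5, -4/5, 37})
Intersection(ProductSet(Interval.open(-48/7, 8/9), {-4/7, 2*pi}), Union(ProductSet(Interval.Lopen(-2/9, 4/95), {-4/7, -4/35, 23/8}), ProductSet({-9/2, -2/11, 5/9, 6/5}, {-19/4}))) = ProductSet(Interval.Lopen(-2/9, 4/95), {-4/7})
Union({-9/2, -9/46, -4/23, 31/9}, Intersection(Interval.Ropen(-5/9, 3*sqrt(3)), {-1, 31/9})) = {-9/2, -9/46, -4/23, 31/9}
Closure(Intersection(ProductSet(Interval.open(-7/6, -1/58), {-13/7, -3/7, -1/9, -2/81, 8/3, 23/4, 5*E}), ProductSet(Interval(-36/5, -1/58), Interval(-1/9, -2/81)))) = ProductSet(Interval(-7/6, -1/58), {-1/9, -2/81})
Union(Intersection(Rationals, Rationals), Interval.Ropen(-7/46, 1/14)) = Union(Interval(-7/46, 1/14), Rationals)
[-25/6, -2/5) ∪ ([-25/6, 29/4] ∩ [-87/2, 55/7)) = [-25/6, 29/4]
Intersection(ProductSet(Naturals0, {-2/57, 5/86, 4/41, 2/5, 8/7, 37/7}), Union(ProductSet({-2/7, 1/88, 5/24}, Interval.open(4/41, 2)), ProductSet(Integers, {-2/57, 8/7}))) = ProductSet(Naturals0, {-2/57, 8/7})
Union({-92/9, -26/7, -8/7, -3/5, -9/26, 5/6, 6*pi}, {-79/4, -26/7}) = {-79/4, -92/9, -26/7, -8/7, -3/5, -9/26, 5/6, 6*pi}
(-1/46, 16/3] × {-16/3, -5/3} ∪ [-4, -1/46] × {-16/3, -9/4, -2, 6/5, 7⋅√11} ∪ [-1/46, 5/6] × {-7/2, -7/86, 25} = ((-1/46, 16/3] × {-16/3, -5/3}) ∪ ([-1/46, 5/6] × {-7/2, -7/86, 25}) ∪ ([-4, -1/46] × {-16/3, -9/4, -2, 6/5, 7⋅√11})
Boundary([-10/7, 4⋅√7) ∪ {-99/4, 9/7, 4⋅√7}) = {-99/4, -10/7, 4⋅√7}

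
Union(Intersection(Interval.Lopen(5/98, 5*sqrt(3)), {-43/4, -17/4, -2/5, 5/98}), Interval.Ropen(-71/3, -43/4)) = Interval.Ropen(-71/3, -43/4)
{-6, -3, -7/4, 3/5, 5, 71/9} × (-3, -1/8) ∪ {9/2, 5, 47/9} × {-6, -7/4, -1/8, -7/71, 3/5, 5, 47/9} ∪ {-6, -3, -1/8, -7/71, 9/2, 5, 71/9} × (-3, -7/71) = ({9/2, 5, 47/9} × {-6, -7/4, -1/8, -7/71, 3/5, 5, 47/9}) ∪ ({-6, -3, -7/4, 3/5, 5, 71/9} × (-3, -1/8)) ∪ ({-6, -3, -1/8, -7/71, 9/2, 5, 71/9} × (-3, -7/71))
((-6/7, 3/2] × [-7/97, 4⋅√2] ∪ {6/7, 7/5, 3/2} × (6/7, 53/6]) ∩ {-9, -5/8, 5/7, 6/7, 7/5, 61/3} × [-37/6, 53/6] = ({6/7, 7/5} × (6/7, 53/6]) ∪ ({-5/8, 5/7, 6/7, 7/5} × [-7/97, 4⋅√2])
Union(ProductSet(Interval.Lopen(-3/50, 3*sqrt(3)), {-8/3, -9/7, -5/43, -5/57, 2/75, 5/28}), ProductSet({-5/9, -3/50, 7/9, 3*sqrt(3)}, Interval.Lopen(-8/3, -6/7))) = Union(ProductSet({-5/9, -3/50, 7/9, 3*sqrt(3)}, Interval.Lopen(-8/3, -6/7)), ProductSet(Interval.Lopen(-3/50, 3*sqrt(3)), {-8/3, -9/7, -5/43, -5/57, 2/75, 5/28}))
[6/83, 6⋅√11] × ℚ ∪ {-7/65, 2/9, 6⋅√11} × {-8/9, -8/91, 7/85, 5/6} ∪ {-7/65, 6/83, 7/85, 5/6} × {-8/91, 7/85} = ({-7/65, 6/83, 7/85, 5/6} × {-8/91, 7/85}) ∪ ([6/83, 6⋅√11] × ℚ) ∪ ({-7/65, 2/9, 6⋅√11} × {-8/9, -8/91, 7/85, 5/6})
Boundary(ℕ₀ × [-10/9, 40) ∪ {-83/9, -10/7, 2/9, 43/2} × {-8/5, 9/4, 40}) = (ℕ₀ × [-10/9, 40]) ∪ ({-83/9, -10/7, 2/9, 43/2} × {-8/5, 9/4, 40})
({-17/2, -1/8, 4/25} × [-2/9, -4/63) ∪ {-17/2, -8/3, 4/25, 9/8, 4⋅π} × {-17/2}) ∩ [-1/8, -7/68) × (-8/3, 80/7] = {-1/8} × [-2/9, -4/63)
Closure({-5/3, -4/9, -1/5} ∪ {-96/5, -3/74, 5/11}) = {-96/5, -5/3, -4/9, -1/5, -3/74, 5/11}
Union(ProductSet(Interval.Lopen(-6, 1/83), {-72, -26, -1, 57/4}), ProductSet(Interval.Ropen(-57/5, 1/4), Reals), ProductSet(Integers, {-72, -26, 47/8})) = Union(ProductSet(Integers, {-72, -26, 47/8}), ProductSet(Interval.Ropen(-57/5, 1/4), Reals))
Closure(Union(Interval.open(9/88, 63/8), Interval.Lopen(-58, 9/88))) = Interval(-58, 63/8)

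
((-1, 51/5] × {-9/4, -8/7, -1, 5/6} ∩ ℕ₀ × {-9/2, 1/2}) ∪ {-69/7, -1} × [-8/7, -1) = {-69/7, -1} × [-8/7, -1)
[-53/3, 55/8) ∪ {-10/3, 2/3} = [-53/3, 55/8)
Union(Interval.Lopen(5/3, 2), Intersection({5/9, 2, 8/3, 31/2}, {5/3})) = Interval.Lopen(5/3, 2)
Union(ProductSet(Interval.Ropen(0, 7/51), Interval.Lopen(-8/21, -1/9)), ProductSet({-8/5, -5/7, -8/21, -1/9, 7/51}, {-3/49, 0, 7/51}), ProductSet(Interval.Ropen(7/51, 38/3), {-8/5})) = Union(ProductSet({-8/5, -5/7, -8/21, -1/9, 7/51}, {-3/49, 0, 7/51}), ProductSet(Interval.Ropen(0, 7/51), Interval.Lopen(-8/21, -1/9)), ProductSet(Interval.Ropen(7/51, 38/3), {-8/5}))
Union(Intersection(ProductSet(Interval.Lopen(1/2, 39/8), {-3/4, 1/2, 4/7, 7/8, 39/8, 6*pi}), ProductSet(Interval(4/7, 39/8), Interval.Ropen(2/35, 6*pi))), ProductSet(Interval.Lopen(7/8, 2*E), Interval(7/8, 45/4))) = Union(ProductSet(Interval(4/7, 39/8), {1/2, 4/7, 7/8, 39/8}), ProductSet(Interval.Lopen(7/8, 2*E), Interval(7/8, 45/4)))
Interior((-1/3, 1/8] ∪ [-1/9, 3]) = (-1/3, 3)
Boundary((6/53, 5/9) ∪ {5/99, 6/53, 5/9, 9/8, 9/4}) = {5/99, 6/53, 5/9, 9/8, 9/4}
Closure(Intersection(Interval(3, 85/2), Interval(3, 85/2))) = Interval(3, 85/2)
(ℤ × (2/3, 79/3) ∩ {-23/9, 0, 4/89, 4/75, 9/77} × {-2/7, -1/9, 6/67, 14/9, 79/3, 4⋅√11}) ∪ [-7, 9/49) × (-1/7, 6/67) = ({0} × {14/9, 4⋅√11}) ∪ ([-7, 9/49) × (-1/7, 6/67))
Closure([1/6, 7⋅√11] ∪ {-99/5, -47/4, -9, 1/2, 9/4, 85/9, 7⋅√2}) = {-99/5, -47/4, -9} ∪ [1/6, 7⋅√11]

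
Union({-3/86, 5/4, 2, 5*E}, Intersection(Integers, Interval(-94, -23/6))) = Union({-3/86, 5/4, 2, 5*E}, Range(-94, -3, 1))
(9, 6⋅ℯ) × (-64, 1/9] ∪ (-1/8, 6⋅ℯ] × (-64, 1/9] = (-1/8, 6⋅ℯ] × (-64, 1/9]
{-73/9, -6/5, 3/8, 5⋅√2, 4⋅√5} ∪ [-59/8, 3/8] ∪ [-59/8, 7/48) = {-73/9, 5⋅√2, 4⋅√5} ∪ [-59/8, 3/8]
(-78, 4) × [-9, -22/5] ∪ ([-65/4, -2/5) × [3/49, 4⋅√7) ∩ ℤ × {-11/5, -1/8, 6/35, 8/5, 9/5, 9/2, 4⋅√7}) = ({-16, -15, …, -1} × {6/35, 8/5, 9/5, 9/2}) ∪ ((-78, 4) × [-9, -22/5])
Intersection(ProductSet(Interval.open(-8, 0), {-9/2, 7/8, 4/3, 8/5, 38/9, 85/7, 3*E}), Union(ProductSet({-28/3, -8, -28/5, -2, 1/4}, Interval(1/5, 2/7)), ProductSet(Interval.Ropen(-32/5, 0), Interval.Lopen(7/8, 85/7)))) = ProductSet(Interval.Ropen(-32/5, 0), {4/3, 8/5, 38/9, 85/7, 3*E})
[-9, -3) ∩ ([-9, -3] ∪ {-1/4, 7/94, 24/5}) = [-9, -3)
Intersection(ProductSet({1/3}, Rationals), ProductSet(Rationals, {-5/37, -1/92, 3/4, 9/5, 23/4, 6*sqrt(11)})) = ProductSet({1/3}, {-5/37, -1/92, 3/4, 9/5, 23/4})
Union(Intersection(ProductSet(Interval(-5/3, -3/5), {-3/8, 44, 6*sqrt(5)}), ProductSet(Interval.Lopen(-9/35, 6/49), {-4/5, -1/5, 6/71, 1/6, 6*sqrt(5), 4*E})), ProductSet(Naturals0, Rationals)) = ProductSet(Naturals0, Rationals)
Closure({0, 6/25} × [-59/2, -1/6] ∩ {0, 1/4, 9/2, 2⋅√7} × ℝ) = {0} × [-59/2, -1/6]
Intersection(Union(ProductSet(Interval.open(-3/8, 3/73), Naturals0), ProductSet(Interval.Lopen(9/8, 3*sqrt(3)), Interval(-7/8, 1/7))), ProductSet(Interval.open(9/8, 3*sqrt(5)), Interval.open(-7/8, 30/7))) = ProductSet(Interval.Lopen(9/8, 3*sqrt(3)), Interval.Lopen(-7/8, 1/7))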